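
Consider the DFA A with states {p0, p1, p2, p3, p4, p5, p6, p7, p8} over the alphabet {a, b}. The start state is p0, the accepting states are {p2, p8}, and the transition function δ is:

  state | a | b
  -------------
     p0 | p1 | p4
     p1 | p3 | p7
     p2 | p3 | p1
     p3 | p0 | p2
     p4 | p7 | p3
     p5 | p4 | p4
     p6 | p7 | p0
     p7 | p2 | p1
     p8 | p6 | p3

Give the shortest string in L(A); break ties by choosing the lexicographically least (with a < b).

A breadth-first search from p0 reaches an accepting state first via the path p0 → p1 → p3 → p2 on input aab.
No string of length < 3 is accepted (BFS exhausts all shorter strings without reaching an accepting state), and aab is the lexicographically least accepting string of length 3.

aab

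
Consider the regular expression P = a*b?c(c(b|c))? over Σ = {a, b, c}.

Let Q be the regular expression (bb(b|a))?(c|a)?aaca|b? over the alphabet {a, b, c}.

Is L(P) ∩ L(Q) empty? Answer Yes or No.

Converting the expression P to a DFA (subset construction, then merging equivalent states) gives the minimal DFA with states {p0, p1, p2, p3, p4, p5}, start state p0, accepting states {p2, p5} and transitions p0: a→p0, b→p1, c→p2; p1: a→p3, b→p3, c→p2; p2: a→p3, b→p3, c→p4; p3: a→p3, b→p3, c→p3; p4: a→p3, b→p5, c→p5; p5: a→p3, b→p3, c→p3.
Converting the expression Q to a DFA (subset construction, then merging equivalent states) gives the minimal DFA with states {q0, q1, q2, q3, q4, q5, q6, q7, q8, q9, q10, q11}, start state q0, accepting states {q0, q2, q11} and transitions q0: a→q1, b→q2, c→q3; q1: a→q4, b→q5, c→q5; q2: a→q5, b→q6, c→q5; q3: a→q7, b→q5, c→q5; q4: a→q8, b→q5, c→q9; q5: a→q5, b→q5, c→q5; q6: a→q10, b→q10, c→q5; q7: a→q8, b→q5, c→q5; q8: a→q5, b→q5, c→q9; q9: a→q11, b→q5, c→q5; q10: a→q1, b→q5, c→q3; q11: a→q5, b→q5, c→q5.
Exploring the product automaton P × Q from the start pair (p0, q0), following both machines on each input symbol, reaches 22 state pairs: (p0, q0), (p0, q1), (p1, q2), (p2, q3), (p0, q4), (p1, q5), (p2, q5), (p3, q5), (p3, q6), (p3, q7), (p4, q5), (p0, q8), (p2, q9), (p3, q10), (p3, q8), (p5, q5), (p0, q5), (p3, q11), (p3, q1), (p3, q3), (p3, q9), (p3, q4).
P accepts in {p2, p5} and Q accepts in {q0, q2, q11}; no reachable pair has both components accepting, so no string drives both machines to acceptance simultaneously and L(P) ∩ L(Q) = ∅.
So no string is accepted by both, and the intersection is empty.

Yes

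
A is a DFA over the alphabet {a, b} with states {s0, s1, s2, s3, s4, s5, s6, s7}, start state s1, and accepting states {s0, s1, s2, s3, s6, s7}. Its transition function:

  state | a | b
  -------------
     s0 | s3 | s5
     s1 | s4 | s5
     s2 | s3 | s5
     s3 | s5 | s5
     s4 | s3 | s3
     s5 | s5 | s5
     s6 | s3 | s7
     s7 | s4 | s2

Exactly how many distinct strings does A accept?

The useful subgraph on states {s1, s3, s4} is acyclic, so L(A) is finite; the longest accepting path visits 3 useful states, giving maximum string length 2.
Counting accepting paths from s1 by length: 1 of length 0, 2 of length 2. Total 3.

3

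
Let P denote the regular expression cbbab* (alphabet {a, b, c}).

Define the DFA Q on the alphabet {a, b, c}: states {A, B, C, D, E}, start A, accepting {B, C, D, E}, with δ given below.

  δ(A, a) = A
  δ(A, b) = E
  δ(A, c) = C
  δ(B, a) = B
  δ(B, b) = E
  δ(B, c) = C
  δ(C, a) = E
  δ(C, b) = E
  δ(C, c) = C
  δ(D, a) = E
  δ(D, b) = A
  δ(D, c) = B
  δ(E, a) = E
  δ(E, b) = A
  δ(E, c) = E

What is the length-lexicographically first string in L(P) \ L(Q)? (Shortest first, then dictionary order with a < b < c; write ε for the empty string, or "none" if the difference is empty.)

cbba

The string cbba is accepted by P but not by Q.
No shorter string lies in the difference, and cbba is the lexicographically first length-4 string in L(P) \ L(Q).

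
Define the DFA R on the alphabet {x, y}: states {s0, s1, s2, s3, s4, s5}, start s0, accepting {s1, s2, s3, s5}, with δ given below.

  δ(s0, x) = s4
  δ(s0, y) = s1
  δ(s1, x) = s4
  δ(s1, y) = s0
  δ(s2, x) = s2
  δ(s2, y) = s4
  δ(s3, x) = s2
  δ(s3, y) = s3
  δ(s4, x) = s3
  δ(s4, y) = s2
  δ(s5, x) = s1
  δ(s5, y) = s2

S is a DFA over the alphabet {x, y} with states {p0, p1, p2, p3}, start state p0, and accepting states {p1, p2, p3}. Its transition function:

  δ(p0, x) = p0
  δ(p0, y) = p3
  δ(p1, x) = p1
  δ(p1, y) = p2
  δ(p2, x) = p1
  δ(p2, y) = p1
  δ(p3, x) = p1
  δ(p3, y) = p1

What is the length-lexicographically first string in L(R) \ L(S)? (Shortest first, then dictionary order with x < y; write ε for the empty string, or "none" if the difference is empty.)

xx

The string xx is accepted by R but not by S.
No shorter string lies in the difference, and xx is the lexicographically first length-2 string in L(R) \ L(S).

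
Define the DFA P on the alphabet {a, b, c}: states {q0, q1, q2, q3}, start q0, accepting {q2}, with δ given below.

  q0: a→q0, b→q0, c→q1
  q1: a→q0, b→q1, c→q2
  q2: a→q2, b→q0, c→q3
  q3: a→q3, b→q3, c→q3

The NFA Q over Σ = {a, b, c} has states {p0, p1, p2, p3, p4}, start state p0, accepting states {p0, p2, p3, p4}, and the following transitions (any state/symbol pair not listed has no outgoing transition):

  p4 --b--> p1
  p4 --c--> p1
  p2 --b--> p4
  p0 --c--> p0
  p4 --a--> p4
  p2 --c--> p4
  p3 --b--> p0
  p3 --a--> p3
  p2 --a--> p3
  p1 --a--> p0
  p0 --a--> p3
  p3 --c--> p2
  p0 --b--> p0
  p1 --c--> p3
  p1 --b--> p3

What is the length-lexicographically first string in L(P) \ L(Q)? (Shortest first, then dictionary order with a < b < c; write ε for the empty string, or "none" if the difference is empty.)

acbc

The string acbc is accepted by P but not by Q.
No shorter string lies in the difference, and acbc is the lexicographically first length-4 string in L(P) \ L(Q).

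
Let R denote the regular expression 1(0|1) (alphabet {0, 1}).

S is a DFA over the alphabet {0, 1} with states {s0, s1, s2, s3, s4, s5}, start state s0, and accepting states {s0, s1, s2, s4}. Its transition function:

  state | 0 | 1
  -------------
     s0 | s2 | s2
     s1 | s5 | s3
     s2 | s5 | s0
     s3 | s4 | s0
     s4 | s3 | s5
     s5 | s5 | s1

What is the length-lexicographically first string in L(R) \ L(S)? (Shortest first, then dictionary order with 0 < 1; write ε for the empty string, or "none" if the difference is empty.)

10

The string 10 is accepted by R but not by S.
No shorter string lies in the difference, and 10 is the lexicographically first length-2 string in L(R) \ L(S).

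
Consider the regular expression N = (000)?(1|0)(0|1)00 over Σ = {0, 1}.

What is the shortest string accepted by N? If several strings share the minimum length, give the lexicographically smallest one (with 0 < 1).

0000

By inspection of the expression, no string of length less than 4 matches, and 0000 is the lexicographically first match of length 4.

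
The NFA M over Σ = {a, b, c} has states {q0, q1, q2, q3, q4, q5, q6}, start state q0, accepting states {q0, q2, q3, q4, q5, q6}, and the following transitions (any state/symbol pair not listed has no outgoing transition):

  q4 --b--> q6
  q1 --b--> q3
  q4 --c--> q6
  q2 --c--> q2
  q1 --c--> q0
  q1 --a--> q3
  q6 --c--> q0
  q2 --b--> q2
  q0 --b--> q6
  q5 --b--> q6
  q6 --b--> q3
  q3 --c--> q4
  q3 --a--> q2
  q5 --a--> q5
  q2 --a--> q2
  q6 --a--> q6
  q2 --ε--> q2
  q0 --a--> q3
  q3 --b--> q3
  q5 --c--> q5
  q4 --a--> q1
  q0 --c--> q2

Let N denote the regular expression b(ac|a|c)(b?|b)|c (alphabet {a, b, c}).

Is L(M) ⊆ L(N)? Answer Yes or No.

The empty string ε is in L(M) but not in L(N).
So L(M) ⊄ L(N).

No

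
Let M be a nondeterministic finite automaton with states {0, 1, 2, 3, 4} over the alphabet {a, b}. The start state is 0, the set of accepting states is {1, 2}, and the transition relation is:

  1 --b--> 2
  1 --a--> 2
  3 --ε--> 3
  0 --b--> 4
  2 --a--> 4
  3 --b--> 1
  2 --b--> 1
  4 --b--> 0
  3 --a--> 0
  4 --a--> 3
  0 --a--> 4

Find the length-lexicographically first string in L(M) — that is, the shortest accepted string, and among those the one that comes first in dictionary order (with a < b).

aab

A breadth-first search from 0 reaches an accepting state first via the path 0 → 4 → 3 → 1 on input aab.
No string of length < 3 is accepted (BFS exhausts all shorter strings without reaching an accepting state), and aab is the lexicographically least accepting string of length 3.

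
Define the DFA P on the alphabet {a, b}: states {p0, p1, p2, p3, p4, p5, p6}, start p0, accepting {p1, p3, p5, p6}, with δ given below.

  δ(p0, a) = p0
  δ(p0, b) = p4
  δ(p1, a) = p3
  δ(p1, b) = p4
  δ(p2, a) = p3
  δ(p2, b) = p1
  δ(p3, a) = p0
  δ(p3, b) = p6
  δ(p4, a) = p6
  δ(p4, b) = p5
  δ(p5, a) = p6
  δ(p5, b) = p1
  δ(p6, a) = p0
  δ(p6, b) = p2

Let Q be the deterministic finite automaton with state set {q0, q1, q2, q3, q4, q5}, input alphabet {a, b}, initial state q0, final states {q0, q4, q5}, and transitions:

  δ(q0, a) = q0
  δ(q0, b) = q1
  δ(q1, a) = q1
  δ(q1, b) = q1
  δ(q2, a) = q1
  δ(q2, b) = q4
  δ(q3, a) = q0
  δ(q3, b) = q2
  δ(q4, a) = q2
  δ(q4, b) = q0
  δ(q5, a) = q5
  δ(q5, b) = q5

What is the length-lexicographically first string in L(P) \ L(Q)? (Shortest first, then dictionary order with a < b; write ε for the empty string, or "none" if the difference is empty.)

ba

The string ba is accepted by P but not by Q.
No shorter string lies in the difference, and ba is the lexicographically first length-2 string in L(P) \ L(Q).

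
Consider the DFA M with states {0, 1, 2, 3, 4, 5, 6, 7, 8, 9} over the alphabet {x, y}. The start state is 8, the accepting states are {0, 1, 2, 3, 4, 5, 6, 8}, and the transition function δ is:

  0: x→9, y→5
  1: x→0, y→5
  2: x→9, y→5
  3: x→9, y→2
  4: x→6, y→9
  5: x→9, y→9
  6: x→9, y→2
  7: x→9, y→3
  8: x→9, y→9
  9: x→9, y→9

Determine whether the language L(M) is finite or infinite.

The useful states (reachable from 8 and able to reach an accepting state) are {8}.
Restricted to these states the transition graph has no cycle, so every accepting path has bounded length and L is finite.

finite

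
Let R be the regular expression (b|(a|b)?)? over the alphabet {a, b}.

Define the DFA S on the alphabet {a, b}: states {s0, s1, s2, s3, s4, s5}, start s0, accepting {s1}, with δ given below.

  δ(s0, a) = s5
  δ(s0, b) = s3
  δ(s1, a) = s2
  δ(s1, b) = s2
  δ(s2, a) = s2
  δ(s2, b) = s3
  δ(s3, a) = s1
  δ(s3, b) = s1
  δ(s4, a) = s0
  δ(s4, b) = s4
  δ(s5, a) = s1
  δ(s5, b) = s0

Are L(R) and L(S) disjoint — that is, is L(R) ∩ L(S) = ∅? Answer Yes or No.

Converting the expression R to a DFA (subset construction, then merging equivalent states) gives the minimal DFA with states {r0, r1, r2}, start state r0, accepting states {r0, r1} and transitions r0: a→r1, b→r1; r1: a→r2, b→r2; r2: a→r2, b→r2.
Exploring the product automaton R × S from the start pair (r0, s0), following both machines on each input symbol, reaches 8 state pairs: (r0, s0), (r1, s5), (r1, s3), (r2, s1), (r2, s0), (r2, s2), (r2, s5), (r2, s3).
R accepts in {r0, r1} and S accepts in {s1}; no reachable pair has both components accepting, so no string drives both machines to acceptance simultaneously and L(R) ∩ L(S) = ∅.
So no string is accepted by both, and the intersection is empty.

Yes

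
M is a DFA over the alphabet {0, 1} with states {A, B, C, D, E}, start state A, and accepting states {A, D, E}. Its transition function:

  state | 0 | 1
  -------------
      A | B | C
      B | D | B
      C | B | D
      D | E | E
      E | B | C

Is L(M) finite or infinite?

State B is reachable from the start and can reach an accepting state, and it lies on the cycle B → B.
Traversing that cycle any number of times yields accepted strings of unbounded length, so the language is infinite.

infinite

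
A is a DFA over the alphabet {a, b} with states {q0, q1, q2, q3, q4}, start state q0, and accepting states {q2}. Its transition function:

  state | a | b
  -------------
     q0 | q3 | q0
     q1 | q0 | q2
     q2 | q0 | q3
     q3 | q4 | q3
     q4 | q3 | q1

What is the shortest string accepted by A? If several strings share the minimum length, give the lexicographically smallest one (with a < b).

A breadth-first search from q0 reaches an accepting state first via the path q0 → q3 → q4 → q1 → q2 on input aabb.
No string of length < 4 is accepted (BFS exhausts all shorter strings without reaching an accepting state), and aabb is the lexicographically least accepting string of length 4.

aabb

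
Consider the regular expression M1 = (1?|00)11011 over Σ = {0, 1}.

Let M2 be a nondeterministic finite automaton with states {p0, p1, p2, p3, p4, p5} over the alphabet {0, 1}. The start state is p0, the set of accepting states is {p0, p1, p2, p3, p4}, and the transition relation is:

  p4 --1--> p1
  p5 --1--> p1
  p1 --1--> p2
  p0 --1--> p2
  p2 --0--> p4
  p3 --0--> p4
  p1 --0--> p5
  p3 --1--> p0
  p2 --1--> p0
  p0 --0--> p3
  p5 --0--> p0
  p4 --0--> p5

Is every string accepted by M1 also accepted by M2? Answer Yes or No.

Converting the expression M1 to a DFA (subset construction, then merging equivalent states) gives the minimal DFA with states {r0, r1, r2, r3, r4, r5, r6, r7, r8, r9, r10}, start state r0, accepting states {r10} and transitions r0: 0→r1, 1→r2; r1: 0→r3, 1→r4; r2: 0→r4, 1→r5; r3: 0→r4, 1→r6; r4: 0→r4, 1→r4; r5: 0→r7, 1→r8; r6: 0→r4, 1→r8; r7: 0→r4, 1→r9; r8: 0→r7, 1→r4; r9: 0→r4, 1→r10; r10: 0→r4, 1→r4.
Exploring the product automaton M1 × M2 from the start pair (r0, p0), following both machines on each input symbol, reaches 18 state pairs: (r0, p0), (r1, p3), (r2, p2), (r3, p4), (r4, p0), (r4, p4), (r5, p0), (r4, p5), (r6, p1), (r4, p3), (r4, p2), (r4, p1), (r7, p3), (r8, p2), (r9, p0), (r7, p4), (r10, p2), (r9, p1).
M1 accepts in {r10} and M2 accepts in {p0, p1, p2, p3, p4}. The reachable pairs whose M1-component is accepting are (r10, p2); in each of them the M2-component is accepting too, so the product for L(M1) \ L(M2) (M1-component accepting, M2-component rejecting) has no reachable accepting pair and the difference is empty.
Hence every string in L(M1) is also in L(M2).

Yes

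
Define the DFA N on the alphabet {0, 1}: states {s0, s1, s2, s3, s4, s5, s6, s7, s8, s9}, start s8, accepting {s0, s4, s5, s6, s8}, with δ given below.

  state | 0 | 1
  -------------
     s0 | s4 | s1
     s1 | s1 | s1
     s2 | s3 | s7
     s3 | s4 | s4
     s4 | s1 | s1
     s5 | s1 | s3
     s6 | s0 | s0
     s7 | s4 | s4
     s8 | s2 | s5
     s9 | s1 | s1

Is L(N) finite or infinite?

finite

The useful states (reachable from s8 and able to reach an accepting state) are {s2, s3, s4, s5, s7, s8}.
Restricted to these states the transition graph has no cycle, so every accepting path has bounded length and L is finite.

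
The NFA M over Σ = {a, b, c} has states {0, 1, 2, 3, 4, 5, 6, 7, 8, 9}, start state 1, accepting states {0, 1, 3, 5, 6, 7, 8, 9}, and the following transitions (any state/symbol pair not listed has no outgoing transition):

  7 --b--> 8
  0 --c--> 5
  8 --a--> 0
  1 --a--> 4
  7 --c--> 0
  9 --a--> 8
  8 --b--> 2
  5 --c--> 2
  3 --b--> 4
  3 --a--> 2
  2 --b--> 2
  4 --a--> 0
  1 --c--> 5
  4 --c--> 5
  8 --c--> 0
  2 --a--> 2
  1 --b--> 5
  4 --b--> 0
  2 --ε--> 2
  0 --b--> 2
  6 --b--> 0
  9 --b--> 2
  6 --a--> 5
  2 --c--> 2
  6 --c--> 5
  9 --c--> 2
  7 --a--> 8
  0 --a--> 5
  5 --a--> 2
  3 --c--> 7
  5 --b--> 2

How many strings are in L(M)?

10

The useful subgraph on states {0, 1, 4, 5} is acyclic, so L(M) is finite; the longest accepting path visits 4 useful states, giving maximum string length 3.
Counting accepting paths from 1 by length: 1 of length 0, 2 of length 1, 3 of length 2, 4 of length 3. Total 10.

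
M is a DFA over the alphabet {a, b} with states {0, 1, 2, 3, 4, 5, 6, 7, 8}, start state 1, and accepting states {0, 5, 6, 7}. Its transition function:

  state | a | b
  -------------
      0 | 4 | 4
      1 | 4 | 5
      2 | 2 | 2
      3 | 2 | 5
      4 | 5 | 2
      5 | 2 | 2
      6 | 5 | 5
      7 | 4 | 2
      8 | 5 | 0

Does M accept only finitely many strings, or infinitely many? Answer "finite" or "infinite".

The useful states (reachable from 1 and able to reach an accepting state) are {1, 4, 5}.
Restricted to these states the transition graph has no cycle, so every accepting path has bounded length and L is finite.

finite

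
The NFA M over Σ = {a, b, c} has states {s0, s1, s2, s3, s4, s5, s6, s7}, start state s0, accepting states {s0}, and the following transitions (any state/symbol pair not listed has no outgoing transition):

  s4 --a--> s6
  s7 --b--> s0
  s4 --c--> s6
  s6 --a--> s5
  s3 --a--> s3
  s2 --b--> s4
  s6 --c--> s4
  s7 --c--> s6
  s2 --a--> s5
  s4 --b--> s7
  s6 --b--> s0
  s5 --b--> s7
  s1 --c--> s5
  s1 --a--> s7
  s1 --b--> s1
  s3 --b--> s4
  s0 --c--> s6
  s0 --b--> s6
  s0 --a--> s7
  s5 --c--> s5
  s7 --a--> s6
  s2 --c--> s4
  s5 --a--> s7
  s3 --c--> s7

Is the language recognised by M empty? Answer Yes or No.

The empty string ε is accepted: the run s0 ends in the accepting state s0.
Since at least one string is accepted, L(M) is not empty.

No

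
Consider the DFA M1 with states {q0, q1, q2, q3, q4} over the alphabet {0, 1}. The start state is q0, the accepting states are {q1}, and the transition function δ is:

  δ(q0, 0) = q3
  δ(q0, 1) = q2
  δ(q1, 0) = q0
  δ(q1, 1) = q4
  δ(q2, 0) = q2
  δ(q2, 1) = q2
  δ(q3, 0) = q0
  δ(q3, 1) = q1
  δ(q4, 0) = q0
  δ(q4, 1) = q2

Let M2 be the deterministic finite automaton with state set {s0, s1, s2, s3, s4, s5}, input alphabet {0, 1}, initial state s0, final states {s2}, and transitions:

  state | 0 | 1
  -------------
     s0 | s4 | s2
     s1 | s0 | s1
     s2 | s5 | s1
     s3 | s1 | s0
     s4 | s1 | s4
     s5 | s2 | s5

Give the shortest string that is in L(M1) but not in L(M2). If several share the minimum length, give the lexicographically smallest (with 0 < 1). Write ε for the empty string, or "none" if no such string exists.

The string 01 is accepted by M1 but not by M2.
No shorter string lies in the difference, and 01 is the lexicographically first length-2 string in L(M1) \ L(M2).

01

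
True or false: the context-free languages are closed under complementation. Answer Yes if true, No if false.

No

CFLs are closed under union, so if they were also closed under complement they would be closed under intersection by De Morgan (L₁ ∩ L₂ is the complement of the union of the complements). But {aⁿbⁿcᵐ} ∩ {aᵐbⁿcⁿ} = {aⁿbⁿcⁿ} is not context-free although both operands are.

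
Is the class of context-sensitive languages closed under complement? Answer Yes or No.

The context-sensitive languages are exactly NSPACE(n), and by the Immerman–Szelepcsényi theorem nondeterministic space classes (from log n up) are closed under complement.
So the context-sensitive languages are closed under complement.

Yes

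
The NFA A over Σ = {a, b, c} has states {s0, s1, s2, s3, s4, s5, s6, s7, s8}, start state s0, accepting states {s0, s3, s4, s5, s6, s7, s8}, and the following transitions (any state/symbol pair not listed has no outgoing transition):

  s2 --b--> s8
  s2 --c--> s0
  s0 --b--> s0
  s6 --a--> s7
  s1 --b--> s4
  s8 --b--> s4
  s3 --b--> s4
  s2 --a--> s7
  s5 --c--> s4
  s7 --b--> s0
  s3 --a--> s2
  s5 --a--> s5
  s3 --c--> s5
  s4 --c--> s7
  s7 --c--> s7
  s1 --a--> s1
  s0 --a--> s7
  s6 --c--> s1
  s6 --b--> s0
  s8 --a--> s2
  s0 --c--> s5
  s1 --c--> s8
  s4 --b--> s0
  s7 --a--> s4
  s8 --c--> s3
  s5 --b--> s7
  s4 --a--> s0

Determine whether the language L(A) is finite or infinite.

infinite

State s0 is reachable from the start and can reach an accepting state, and it lies on the cycle s0 → s0.
Traversing that cycle any number of times yields accepted strings of unbounded length, so the language is infinite.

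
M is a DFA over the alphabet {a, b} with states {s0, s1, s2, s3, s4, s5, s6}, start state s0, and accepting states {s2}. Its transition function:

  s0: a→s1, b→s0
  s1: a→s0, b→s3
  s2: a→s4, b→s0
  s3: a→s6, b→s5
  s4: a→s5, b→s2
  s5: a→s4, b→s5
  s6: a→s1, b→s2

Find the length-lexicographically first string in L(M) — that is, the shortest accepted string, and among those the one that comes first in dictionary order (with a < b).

A breadth-first search from s0 reaches an accepting state first via the path s0 → s1 → s3 → s6 → s2 on input abab.
No string of length < 4 is accepted (BFS exhausts all shorter strings without reaching an accepting state), and abab is the lexicographically least accepting string of length 4.

abab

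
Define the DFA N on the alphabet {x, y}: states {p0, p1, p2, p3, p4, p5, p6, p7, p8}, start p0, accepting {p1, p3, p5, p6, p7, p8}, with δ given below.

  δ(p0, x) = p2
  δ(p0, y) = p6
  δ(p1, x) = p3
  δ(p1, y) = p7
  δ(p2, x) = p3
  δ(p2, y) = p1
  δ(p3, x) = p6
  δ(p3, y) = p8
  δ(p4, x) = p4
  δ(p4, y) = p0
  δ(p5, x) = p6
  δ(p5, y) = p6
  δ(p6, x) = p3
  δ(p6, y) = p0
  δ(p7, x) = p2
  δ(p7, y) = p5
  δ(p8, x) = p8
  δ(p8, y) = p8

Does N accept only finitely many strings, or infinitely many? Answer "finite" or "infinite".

infinite

State p8 is reachable from the start and can reach an accepting state, and it lies on the cycle p8 → p8.
Traversing that cycle any number of times yields accepted strings of unbounded length, so the language is infinite.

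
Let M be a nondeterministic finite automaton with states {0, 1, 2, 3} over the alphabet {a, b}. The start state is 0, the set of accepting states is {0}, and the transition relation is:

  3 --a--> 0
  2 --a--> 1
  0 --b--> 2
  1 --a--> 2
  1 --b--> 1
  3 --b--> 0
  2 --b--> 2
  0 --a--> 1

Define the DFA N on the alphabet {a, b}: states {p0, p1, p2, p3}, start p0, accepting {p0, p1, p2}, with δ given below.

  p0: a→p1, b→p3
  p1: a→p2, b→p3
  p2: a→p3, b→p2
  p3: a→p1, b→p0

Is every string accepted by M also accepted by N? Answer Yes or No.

Yes

Exploring the product automaton M × N from the start pair (0, p0), following both machines on each input symbol, reaches 9 state pairs: (0, p0), (1, p1), (2, p3), (2, p2), (1, p3), (2, p0), (2, p1), (1, p0), (1, p2).
M accepts in {0} and N accepts in {p0, p1, p2}. The reachable pairs whose M-component is accepting are (0, p0); in each of them the N-component is accepting too, so the product for L(M) \ L(N) (M-component accepting, N-component rejecting) has no reachable accepting pair and the difference is empty.
Hence every string in L(M) is also in L(N).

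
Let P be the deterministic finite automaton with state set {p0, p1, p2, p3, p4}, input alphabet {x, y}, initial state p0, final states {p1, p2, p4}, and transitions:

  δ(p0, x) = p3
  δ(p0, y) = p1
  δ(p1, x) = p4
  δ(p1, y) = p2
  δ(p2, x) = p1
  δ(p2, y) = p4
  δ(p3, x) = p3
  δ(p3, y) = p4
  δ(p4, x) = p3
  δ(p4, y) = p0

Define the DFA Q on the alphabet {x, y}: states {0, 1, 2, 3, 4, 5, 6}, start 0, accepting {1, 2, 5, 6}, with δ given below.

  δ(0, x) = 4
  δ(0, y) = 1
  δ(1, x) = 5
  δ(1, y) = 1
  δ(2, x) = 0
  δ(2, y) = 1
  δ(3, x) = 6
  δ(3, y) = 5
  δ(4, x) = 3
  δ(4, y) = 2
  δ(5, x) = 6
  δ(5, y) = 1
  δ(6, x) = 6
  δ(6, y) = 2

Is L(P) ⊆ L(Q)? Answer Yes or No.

Exploring the product automaton P × Q from the start pair (p0, 0), following both machines on each input symbol, reaches 15 state pairs: (p0, 0), (p3, 4), (p1, 1), (p3, 3), (p4, 2), (p4, 5), (p2, 1), (p3, 6), (p3, 0), (p0, 1), (p1, 5), (p4, 1), (p3, 5), (p4, 6), (p0, 2).
P accepts in {p1, p2, p4} and Q accepts in {1, 2, 5, 6}. The reachable pairs whose P-component is accepting are (p1, 1), (p4, 2), (p4, 5), (p2, 1), (p1, 5), (p4, 1), (p4, 6); in each of them the Q-component is accepting too, so the product for L(P) \ L(Q) (P-component accepting, Q-component rejecting) has no reachable accepting pair and the difference is empty.
Hence every string in L(P) is also in L(Q).

Yes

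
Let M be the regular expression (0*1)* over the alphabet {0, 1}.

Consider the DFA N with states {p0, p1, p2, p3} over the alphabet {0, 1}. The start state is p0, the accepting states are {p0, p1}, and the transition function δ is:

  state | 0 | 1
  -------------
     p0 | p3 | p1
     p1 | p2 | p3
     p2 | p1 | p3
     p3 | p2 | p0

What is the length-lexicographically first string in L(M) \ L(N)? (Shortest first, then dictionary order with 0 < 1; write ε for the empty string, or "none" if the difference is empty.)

11

The string 11 is accepted by M but not by N.
No shorter string lies in the difference, and 11 is the lexicographically first length-2 string in L(M) \ L(N).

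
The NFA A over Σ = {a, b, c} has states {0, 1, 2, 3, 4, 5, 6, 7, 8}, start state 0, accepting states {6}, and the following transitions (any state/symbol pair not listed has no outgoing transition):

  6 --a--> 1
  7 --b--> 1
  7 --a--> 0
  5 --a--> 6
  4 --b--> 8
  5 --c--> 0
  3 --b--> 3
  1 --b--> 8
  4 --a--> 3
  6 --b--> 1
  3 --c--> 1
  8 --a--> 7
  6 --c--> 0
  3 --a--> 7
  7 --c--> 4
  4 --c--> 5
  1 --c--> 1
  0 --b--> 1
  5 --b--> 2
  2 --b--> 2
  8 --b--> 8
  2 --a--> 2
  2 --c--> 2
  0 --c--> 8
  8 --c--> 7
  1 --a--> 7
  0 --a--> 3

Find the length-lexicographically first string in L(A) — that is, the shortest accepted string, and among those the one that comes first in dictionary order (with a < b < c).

A breadth-first search from 0 reaches an accepting state first via the path 0 → 3 → 7 → 4 → 5 → 6 on input aacca.
No string of length < 5 is accepted (BFS exhausts all shorter strings without reaching an accepting state), and aacca is the lexicographically least accepting string of length 5.

aacca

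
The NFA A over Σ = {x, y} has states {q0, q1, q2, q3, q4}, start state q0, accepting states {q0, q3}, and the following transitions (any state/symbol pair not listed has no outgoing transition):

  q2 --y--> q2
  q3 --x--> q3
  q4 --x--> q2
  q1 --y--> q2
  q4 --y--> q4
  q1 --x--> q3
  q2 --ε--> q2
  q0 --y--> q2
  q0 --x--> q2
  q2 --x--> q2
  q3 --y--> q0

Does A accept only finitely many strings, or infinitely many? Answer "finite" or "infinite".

finite

The useful states (reachable from q0 and able to reach an accepting state) are {q0}.
Restricted to these states the transition graph has no cycle, so every accepting path has bounded length and L is finite.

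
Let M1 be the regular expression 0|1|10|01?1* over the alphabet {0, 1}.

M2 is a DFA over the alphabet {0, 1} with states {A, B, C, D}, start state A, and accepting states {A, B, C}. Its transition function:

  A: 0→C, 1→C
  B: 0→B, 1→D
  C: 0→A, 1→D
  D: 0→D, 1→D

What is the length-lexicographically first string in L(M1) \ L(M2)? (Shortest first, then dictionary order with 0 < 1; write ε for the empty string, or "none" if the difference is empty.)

01

The string 01 is accepted by M1 but not by M2.
No shorter string lies in the difference, and 01 is the lexicographically first length-2 string in L(M1) \ L(M2).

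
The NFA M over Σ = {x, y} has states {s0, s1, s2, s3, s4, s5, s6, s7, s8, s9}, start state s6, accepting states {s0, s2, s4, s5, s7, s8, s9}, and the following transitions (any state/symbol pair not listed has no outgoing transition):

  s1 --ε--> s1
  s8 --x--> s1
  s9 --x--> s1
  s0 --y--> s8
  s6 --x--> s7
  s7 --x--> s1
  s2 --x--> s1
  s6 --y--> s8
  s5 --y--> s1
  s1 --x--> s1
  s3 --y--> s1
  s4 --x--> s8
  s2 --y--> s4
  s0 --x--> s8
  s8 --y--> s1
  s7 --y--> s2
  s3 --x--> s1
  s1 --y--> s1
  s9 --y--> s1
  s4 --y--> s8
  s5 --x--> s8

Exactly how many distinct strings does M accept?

The useful subgraph on states {s2, s4, s6, s7, s8} is acyclic, so L(M) is finite; the longest accepting path visits 5 useful states, giving maximum string length 4.
Counting accepting paths from s6 by length: 2 of length 1, 1 of length 2, 1 of length 3, 2 of length 4. Total 6.

6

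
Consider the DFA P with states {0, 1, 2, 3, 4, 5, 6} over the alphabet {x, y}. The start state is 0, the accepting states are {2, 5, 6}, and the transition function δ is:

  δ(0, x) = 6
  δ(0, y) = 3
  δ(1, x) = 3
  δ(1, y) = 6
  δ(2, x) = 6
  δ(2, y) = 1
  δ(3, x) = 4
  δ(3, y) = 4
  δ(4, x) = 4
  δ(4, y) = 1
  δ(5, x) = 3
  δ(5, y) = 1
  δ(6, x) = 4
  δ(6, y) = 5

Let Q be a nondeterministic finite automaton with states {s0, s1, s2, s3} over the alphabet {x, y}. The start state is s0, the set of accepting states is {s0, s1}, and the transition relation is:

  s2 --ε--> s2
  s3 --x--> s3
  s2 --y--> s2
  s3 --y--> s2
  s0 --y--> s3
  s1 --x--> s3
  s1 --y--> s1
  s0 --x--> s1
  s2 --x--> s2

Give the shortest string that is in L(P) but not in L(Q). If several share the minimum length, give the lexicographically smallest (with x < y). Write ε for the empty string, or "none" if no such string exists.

The string xxyy is accepted by P but not by Q.
No shorter string lies in the difference, and xxyy is the lexicographically first length-4 string in L(P) \ L(Q).

xxyy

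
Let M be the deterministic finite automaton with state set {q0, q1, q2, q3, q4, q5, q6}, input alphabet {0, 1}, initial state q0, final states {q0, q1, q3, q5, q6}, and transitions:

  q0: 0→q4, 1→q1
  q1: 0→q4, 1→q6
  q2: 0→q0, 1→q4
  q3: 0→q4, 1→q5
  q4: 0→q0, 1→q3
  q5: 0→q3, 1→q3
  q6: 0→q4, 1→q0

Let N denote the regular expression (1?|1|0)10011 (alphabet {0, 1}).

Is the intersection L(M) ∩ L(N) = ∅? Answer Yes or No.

The string 10011 is accepted by both M and N.
Hence L(M) ∩ L(N) ≠ ∅.

No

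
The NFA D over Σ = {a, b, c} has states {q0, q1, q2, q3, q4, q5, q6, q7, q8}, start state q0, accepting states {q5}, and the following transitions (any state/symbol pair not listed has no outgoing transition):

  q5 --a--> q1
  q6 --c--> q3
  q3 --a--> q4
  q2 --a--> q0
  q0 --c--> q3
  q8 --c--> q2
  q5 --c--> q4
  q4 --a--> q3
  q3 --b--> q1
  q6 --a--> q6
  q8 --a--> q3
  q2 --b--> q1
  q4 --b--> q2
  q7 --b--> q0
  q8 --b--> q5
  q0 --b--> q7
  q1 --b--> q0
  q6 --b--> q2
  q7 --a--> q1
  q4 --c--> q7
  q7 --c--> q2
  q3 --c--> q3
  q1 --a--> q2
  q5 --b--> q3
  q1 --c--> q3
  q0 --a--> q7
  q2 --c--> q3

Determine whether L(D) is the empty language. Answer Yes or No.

Yes

The states reachable from the start state are {q0, q1, q2, q3, q4, q7}.
None of the accepting states {q5} is reachable, so no string is accepted and L(D) = ∅.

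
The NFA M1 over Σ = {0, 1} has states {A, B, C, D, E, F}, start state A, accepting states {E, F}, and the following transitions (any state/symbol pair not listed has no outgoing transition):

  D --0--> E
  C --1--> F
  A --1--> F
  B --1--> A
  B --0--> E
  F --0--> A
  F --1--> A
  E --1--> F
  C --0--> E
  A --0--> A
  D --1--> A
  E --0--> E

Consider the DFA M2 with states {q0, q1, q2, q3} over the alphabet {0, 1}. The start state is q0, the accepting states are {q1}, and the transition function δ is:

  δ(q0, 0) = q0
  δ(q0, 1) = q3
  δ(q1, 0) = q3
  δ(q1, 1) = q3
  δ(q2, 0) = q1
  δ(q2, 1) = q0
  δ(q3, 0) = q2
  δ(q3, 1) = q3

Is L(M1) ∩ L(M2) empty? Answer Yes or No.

Yes

Exploring the product automaton M1 × M2 from the start pair (A, q0), following both machines on each input symbol, reaches 6 state pairs: (A, q0), (F, q3), (A, q2), (A, q3), (A, q1), (F, q0).
M1 accepts in {E, F} and M2 accepts in {q1}; no reachable pair has both components accepting, so no string drives both machines to acceptance simultaneously and L(M1) ∩ L(M2) = ∅.
So no string is accepted by both, and the intersection is empty.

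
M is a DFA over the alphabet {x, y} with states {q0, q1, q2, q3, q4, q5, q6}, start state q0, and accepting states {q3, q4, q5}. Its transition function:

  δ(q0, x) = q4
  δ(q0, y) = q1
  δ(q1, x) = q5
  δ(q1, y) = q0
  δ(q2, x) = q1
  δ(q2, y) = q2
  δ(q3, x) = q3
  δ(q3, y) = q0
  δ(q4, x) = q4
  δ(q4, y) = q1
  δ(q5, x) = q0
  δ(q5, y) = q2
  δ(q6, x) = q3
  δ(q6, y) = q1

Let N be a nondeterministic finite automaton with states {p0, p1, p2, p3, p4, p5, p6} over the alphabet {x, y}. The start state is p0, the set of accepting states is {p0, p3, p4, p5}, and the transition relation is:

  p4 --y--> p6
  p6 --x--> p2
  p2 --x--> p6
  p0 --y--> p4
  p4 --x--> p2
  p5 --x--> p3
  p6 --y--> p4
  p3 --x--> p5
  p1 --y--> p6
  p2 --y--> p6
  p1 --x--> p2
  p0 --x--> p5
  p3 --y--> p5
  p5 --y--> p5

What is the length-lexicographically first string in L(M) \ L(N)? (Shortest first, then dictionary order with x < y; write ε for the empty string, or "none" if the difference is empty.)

The string yx is accepted by M but not by N.
No shorter string lies in the difference, and yx is the lexicographically first length-2 string in L(M) \ L(N).

yx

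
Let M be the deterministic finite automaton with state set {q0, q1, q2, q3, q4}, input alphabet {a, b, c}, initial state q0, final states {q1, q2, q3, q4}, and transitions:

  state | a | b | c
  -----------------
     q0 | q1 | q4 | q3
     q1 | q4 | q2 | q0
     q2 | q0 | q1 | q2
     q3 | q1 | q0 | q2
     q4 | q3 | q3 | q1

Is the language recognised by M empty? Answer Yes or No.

The string a is accepted: the run q0 → q1 ends in the accepting state q1.
Since at least one string is accepted, L(M) is not empty.

No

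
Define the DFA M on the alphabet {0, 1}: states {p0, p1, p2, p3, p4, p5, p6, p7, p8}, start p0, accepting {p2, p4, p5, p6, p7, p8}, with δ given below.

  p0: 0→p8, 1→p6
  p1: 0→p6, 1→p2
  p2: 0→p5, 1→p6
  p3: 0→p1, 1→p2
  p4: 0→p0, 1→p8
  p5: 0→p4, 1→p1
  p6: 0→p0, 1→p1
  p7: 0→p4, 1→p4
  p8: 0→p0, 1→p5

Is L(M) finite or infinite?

State p0 is reachable from the start and can reach an accepting state, and it lies on the cycle p0 → p8 → p0.
Traversing that cycle any number of times yields accepted strings of unbounded length, so the language is infinite.

infinite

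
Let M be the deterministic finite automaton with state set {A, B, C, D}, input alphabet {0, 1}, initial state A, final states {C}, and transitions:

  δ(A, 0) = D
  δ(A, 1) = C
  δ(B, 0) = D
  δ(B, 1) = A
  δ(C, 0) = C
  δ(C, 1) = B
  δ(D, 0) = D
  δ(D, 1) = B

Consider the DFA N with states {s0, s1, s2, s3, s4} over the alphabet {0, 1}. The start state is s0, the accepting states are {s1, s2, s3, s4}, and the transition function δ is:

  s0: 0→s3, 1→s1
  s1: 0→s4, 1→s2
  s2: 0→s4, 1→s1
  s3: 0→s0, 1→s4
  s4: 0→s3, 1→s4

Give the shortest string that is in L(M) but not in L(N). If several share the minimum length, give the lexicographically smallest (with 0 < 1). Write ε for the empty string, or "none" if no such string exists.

1000

The string 1000 is accepted by M but not by N.
No shorter string lies in the difference, and 1000 is the lexicographically first length-4 string in L(M) \ L(N).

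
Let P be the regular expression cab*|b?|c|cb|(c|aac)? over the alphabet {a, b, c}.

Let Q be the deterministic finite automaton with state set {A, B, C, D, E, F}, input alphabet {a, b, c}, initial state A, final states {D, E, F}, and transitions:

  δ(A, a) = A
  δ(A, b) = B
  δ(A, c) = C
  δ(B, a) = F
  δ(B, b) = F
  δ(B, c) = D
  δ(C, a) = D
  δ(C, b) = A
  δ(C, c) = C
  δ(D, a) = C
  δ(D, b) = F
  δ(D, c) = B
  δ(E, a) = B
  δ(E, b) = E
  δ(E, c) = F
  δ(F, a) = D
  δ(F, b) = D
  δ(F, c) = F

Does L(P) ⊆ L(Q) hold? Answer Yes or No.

No

The empty string ε is in L(P) but not in L(Q).
So L(P) ⊄ L(Q).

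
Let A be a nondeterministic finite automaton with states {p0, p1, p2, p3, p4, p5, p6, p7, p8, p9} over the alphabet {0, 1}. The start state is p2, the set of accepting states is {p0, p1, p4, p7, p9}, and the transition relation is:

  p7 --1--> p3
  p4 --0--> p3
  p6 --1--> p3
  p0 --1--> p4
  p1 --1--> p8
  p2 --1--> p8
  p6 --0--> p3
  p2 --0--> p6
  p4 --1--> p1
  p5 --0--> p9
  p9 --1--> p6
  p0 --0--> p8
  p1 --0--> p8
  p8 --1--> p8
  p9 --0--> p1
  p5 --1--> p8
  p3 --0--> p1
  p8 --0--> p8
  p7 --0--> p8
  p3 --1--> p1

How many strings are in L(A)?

4

The useful subgraph on states {p1, p2, p3, p6} is acyclic, so L(A) is finite; the longest accepting path visits 4 useful states, giving maximum string length 3.
Counting accepting paths from p2 by length: 4 of length 3. Total 4.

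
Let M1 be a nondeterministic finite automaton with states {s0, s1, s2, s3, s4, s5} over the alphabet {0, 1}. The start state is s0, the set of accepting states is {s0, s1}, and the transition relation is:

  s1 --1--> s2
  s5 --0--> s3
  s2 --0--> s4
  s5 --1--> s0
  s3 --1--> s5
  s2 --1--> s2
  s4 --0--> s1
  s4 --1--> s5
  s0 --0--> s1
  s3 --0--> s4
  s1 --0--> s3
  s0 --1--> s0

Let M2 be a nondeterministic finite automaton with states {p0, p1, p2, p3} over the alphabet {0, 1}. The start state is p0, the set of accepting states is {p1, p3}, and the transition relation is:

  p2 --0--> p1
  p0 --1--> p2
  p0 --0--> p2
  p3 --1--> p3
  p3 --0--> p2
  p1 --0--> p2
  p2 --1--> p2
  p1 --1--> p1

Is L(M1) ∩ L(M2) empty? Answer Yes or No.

The string 10 is accepted by both M1 and M2.
Hence L(M1) ∩ L(M2) ≠ ∅.

No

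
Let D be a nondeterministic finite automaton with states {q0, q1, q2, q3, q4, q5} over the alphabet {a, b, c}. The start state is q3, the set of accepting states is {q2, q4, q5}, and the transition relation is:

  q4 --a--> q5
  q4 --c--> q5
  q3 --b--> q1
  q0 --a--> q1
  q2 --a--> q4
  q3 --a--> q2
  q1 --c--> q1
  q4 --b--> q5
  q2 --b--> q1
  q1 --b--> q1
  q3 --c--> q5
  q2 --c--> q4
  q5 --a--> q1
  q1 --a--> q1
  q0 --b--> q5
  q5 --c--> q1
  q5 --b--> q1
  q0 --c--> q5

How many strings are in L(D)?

The useful subgraph on states {q2, q3, q4, q5} is acyclic, so L(D) is finite; the longest accepting path visits 4 useful states, giving maximum string length 3.
Counting accepting paths from q3 by length: 2 of length 1, 2 of length 2, 6 of length 3. Total 10.

10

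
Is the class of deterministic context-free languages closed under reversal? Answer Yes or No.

L = {c bⁿaⁿ : n≥0} ∪ {d b²ⁿaⁿ : n≥0} is a DCFL: the first symbol tells a deterministic PDA whether to pop one or two b's per a. Its reversal Lᴿ = {aⁿbⁿ c : n≥0} ∪ {aⁿb²ⁿ d : n≥0} is not. DCFLs are closed under right quotient by regular languages, and Lᴿ/{c, d} = {aⁿbⁿ : n≥0} ∪ {aⁿb²ⁿ : n≥0} — the standard context-free language accepted by no deterministic PDA (intuitively the machine would have to commit to a b-to-a ratio before the distinguishing marker arrives; formally, a DPDA for it would have a single run on aⁿb²ⁿ, accepting after the prefix aⁿbⁿ and accepting again after n more b's; an ordinary PDA that simulates it on a's and b's and, at any moment when it is accepting, may switch to reading only a fresh letter e while feeding each e to the simulation as a b, would accept aⁱbʲeᵏ (k≥1) exactly when both aⁱbʲ and aⁱbʲ⁺ᵏ are in the language, i.e. its language intersected with the regular set a*b*e⁺ would be exactly {aⁿbⁿeⁿ : n≥1} — impossible, since context-free languages are closed under intersection with regular sets and {aⁿbⁿeⁿ} is not context-free). So Lᴿ cannot be a DCFL.

No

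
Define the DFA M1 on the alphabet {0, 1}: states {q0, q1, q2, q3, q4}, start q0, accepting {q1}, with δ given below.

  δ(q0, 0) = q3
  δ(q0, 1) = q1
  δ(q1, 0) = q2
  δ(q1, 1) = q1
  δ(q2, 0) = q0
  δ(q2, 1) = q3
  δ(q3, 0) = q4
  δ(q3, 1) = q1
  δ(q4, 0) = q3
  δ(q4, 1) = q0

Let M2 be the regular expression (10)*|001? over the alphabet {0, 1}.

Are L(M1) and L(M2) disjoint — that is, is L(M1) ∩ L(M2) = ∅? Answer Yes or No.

Converting the expression M2 to a DFA (subset construction, then merging equivalent states) gives the minimal DFA with states {r0, r1, r2, r3, r4, r5, r6}, start state r0, accepting states {r0, r3, r5, r6} and transitions r0: 0→r1, 1→r2; r1: 0→r3, 1→r4; r2: 0→r5, 1→r4; r3: 0→r4, 1→r6; r4: 0→r4, 1→r4; r5: 0→r4, 1→r2; r6: 0→r4, 1→r4.
Exploring the product automaton M1 × M2 from the start pair (q0, r0), following both machines on each input symbol, reaches 15 state pairs: (q0, r0), (q3, r1), (q1, r2), (q4, r3), (q1, r4), (q2, r5), (q3, r4), (q0, r6), (q2, r4), (q0, r4), (q3, r2), (q4, r4), (q4, r5), (q0, r2), (q3, r5).
M1 accepts in {q1} and M2 accepts in {r0, r3, r5, r6}; no reachable pair has both components accepting, so no string drives both machines to acceptance simultaneously and L(M1) ∩ L(M2) = ∅.
So no string is accepted by both, and the intersection is empty.

Yes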